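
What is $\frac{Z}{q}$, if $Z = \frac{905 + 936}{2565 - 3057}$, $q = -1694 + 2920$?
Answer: $- \frac{1841}{603192} \approx -0.0030521$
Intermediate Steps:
$q = 1226$
$Z = - \frac{1841}{492}$ ($Z = \frac{1841}{-492} = 1841 \left(- \frac{1}{492}\right) = - \frac{1841}{492} \approx -3.7419$)
$\frac{Z}{q} = - \frac{1841}{492 \cdot 1226} = \left(- \frac{1841}{492}\right) \frac{1}{1226} = - \frac{1841}{603192}$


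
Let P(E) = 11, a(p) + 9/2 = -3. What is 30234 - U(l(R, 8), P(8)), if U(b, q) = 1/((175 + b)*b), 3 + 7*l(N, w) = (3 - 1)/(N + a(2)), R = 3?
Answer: 10304174445/340814 ≈ 30234.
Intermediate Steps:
a(p) = -15/2 (a(p) = -9/2 - 3 = -15/2)
l(N, w) = -3/7 + 2/(7*(-15/2 + N)) (l(N, w) = -3/7 + ((3 - 1)/(N - 15/2))/7 = -3/7 + (2/(-15/2 + N))/7 = -3/7 + 2/(7*(-15/2 + N)))
U(b, q) = 1/(b*(175 + b))
30234 - U(l(R, 8), P(8)) = 30234 - 1/(((49 - 6*3)/(7*(-15 + 2*3)))*(175 + (49 - 6*3)/(7*(-15 + 2*3)))) = 30234 - 1/(((49 - 18)/(7*(-15 + 6)))*(175 + (49 - 18)/(7*(-15 + 6)))) = 30234 - 1/(((⅐)*31/(-9))*(175 + (⅐)*31/(-9))) = 30234 - 1/(((⅐)*(-⅑)*31)*(175 + (⅐)*(-⅑)*31)) = 30234 - 1/((-31/63)*(175 - 31/63)) = 30234 - (-63)/(31*10994/63) = 30234 - (-63)*63/(31*10994) = 30234 - 1*(-3969/340814) = 30234 + 3969/340814 = 10304174445/340814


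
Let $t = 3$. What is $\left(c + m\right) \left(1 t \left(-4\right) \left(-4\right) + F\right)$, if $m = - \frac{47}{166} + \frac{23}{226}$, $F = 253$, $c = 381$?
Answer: $\frac{1075081098}{9379} \approx 1.1463 \cdot 10^{5}$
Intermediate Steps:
$m = - \frac{1701}{9379}$ ($m = \left(-47\right) \frac{1}{166} + 23 \cdot \frac{1}{226} = - \frac{47}{166} + \frac{23}{226} = - \frac{1701}{9379} \approx -0.18136$)
$\left(c + m\right) \left(1 t \left(-4\right) \left(-4\right) + F\right) = \left(381 - \frac{1701}{9379}\right) \left(1 \cdot 3 \left(-4\right) \left(-4\right) + 253\right) = \frac{3571698 \left(1 \left(\left(-12\right) \left(-4\right)\right) + 253\right)}{9379} = \frac{3571698 \left(1 \cdot 48 + 253\right)}{9379} = \frac{3571698 \left(48 + 253\right)}{9379} = \frac{3571698}{9379} \cdot 301 = \frac{1075081098}{9379}$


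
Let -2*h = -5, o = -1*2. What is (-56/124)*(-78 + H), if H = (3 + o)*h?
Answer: 1057/31 ≈ 34.097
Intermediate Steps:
o = -2
h = 5/2 (h = -½*(-5) = 5/2 ≈ 2.5000)
H = 5/2 (H = (3 - 2)*(5/2) = 1*(5/2) = 5/2 ≈ 2.5000)
(-56/124)*(-78 + H) = (-56/124)*(-78 + 5/2) = -56*1/124*(-151/2) = -14/31*(-151/2) = 1057/31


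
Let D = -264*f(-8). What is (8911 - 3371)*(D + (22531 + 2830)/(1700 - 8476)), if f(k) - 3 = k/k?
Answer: -1420775935/242 ≈ -5.8710e+6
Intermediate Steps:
f(k) = 4 (f(k) = 3 + k/k = 3 + 1 = 4)
D = -1056 (D = -264*4 = -1056)
(8911 - 3371)*(D + (22531 + 2830)/(1700 - 8476)) = (8911 - 3371)*(-1056 + (22531 + 2830)/(1700 - 8476)) = 5540*(-1056 + 25361/(-6776)) = 5540*(-1056 + 25361*(-1/6776)) = 5540*(-1056 - 3623/968) = 5540*(-1025831/968) = -1420775935/242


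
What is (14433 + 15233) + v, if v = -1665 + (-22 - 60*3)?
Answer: 27799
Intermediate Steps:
v = -1867 (v = -1665 + (-22 - 180) = -1665 - 202 = -1867)
(14433 + 15233) + v = (14433 + 15233) - 1867 = 29666 - 1867 = 27799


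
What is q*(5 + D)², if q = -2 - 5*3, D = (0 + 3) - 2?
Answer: -612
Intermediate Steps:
D = 1 (D = 3 - 2 = 1)
q = -17 (q = -2 - 15 = -17)
q*(5 + D)² = -17*(5 + 1)² = -17*6² = -17*36 = -612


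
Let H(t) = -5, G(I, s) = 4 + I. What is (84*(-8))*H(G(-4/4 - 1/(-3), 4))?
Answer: 3360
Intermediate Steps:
(84*(-8))*H(G(-4/4 - 1/(-3), 4)) = (84*(-8))*(-5) = -672*(-5) = 3360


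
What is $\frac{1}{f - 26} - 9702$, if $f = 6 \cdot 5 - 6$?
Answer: $- \frac{19405}{2} \approx -9702.5$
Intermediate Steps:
$f = 24$ ($f = 30 - 6 = 24$)
$\frac{1}{f - 26} - 9702 = \frac{1}{24 - 26} - 9702 = \frac{1}{-2} - 9702 = - \frac{1}{2} - 9702 = - \frac{19405}{2}$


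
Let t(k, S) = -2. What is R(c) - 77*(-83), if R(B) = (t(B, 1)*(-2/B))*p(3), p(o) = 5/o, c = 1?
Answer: 19193/3 ≈ 6397.7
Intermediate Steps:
R(B) = 20/(3*B) (R(B) = (-(-4)/B)*(5/3) = (4/B)*(5*(⅓)) = (4/B)*(5/3) = 20/(3*B))
R(c) - 77*(-83) = (20/3)/1 - 77*(-83) = (20/3)*1 + 6391 = 20/3 + 6391 = 19193/3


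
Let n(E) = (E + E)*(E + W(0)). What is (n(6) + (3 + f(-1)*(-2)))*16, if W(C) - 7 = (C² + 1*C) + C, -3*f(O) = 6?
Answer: 2608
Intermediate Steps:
f(O) = -2 (f(O) = -⅓*6 = -2)
W(C) = 7 + C² + 2*C (W(C) = 7 + ((C² + 1*C) + C) = 7 + ((C² + C) + C) = 7 + ((C + C²) + C) = 7 + (C² + 2*C) = 7 + C² + 2*C)
n(E) = 2*E*(7 + E) (n(E) = (E + E)*(E + (7 + 0² + 2*0)) = (2*E)*(E + (7 + 0 + 0)) = (2*E)*(E + 7) = (2*E)*(7 + E) = 2*E*(7 + E))
(n(6) + (3 + f(-1)*(-2)))*16 = (2*6*(7 + 6) + (3 - 2*(-2)))*16 = (2*6*13 + (3 + 4))*16 = (156 + 7)*16 = 163*16 = 2608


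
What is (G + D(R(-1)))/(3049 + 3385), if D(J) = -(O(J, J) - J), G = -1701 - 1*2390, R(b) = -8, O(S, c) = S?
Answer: -4091/6434 ≈ -0.63584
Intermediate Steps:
G = -4091 (G = -1701 - 2390 = -4091)
D(J) = 0 (D(J) = -(J - J) = -1*0 = 0)
(G + D(R(-1)))/(3049 + 3385) = (-4091 + 0)/(3049 + 3385) = -4091/6434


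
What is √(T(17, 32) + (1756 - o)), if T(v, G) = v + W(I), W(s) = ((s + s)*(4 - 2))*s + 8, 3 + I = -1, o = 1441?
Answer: 2*√101 ≈ 20.100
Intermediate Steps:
I = -4 (I = -3 - 1 = -4)
W(s) = 8 + 4*s² (W(s) = ((2*s)*2)*s + 8 = (4*s)*s + 8 = 4*s² + 8 = 8 + 4*s²)
T(v, G) = 72 + v (T(v, G) = v + (8 + 4*(-4)²) = v + (8 + 4*16) = v + (8 + 64) = v + 72 = 72 + v)
√(T(17, 32) + (1756 - o)) = √((72 + 17) + (1756 - 1*1441)) = √(89 + (1756 - 1441)) = √(89 + 315) = √404 = 2*√101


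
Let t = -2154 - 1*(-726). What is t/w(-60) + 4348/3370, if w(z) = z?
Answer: 42277/1685 ≈ 25.090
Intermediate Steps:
t = -1428 (t = -2154 + 726 = -1428)
t/w(-60) + 4348/3370 = -1428/(-60) + 4348/3370 = -1428*(-1/60) + 4348*(1/3370) = 119/5 + 2174/1685 = 42277/1685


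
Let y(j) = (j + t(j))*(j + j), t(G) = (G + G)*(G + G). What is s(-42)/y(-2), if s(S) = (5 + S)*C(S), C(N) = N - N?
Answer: 0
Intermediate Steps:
C(N) = 0
t(G) = 4*G² (t(G) = (2*G)*(2*G) = 4*G²)
s(S) = 0 (s(S) = (5 + S)*0 = 0)
y(j) = 2*j*(j + 4*j²) (y(j) = (j + 4*j²)*(j + j) = (j + 4*j²)*(2*j) = 2*j*(j + 4*j²))
s(-42)/y(-2) = 0/(((-2)²*(2 + 8*(-2)))) = 0/((4*(2 - 16))) = 0/((4*(-14))) = 0/(-56) = 0*(-1/56) = 0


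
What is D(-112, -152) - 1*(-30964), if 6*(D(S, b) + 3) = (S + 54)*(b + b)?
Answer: 101699/3 ≈ 33900.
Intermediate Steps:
D(S, b) = -3 + b*(54 + S)/3 (D(S, b) = -3 + ((S + 54)*(b + b))/6 = -3 + ((54 + S)*(2*b))/6 = -3 + (2*b*(54 + S))/6 = -3 + b*(54 + S)/3)
D(-112, -152) - 1*(-30964) = (-3 + 18*(-152) + (⅓)*(-112)*(-152)) - 1*(-30964) = (-3 - 2736 + 17024/3) + 30964 = 8807/3 + 30964 = 101699/3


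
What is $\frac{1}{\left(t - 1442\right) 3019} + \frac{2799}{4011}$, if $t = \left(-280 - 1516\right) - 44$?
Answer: $\frac{9244496677}{13247474646} \approx 0.69783$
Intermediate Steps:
$t = -1840$ ($t = -1796 - 44 = -1840$)
$\frac{1}{\left(t - 1442\right) 3019} + \frac{2799}{4011} = \frac{1}{\left(-1840 - 1442\right) 3019} + \frac{2799}{4011} = \frac{1}{-3282} \cdot \frac{1}{3019} + 2799 \cdot \frac{1}{4011} = \left(- \frac{1}{3282}\right) \frac{1}{3019} + \frac{933}{1337} = - \frac{1}{9908358} + \frac{933}{1337} = \frac{9244496677}{13247474646}$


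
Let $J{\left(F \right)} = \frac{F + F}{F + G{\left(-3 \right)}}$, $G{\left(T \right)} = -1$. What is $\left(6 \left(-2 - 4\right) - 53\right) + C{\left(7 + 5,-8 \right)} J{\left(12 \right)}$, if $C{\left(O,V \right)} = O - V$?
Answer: $- \frac{499}{11} \approx -45.364$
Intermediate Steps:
$J{\left(F \right)} = \frac{2 F}{-1 + F}$ ($J{\left(F \right)} = \frac{F + F}{F - 1} = \frac{2 F}{-1 + F}$)
$\left(6 \left(-2 - 4\right) - 53\right) + C{\left(7 + 5,-8 \right)} J{\left(12 \right)} = \left(6 \left(-2 - 4\right) - 53\right) + \left(\left(7 + 5\right) - -8\right) 2 \cdot 12 \frac{1}{-1 + 12} = \left(6 \left(-6\right) - 53\right) + \left(12 + 8\right) 2 \cdot 12 \cdot \frac{1}{11} = \left(-36 - 53\right) + 20 \cdot 2 \cdot 12 \cdot \frac{1}{11} = -89 + 20 \cdot \frac{24}{11} = -89 + \frac{480}{11} = - \frac{499}{11}$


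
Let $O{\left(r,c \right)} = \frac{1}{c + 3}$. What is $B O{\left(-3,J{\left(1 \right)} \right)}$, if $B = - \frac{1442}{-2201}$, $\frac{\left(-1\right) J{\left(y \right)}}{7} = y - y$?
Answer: $\frac{1442}{6603} \approx 0.21839$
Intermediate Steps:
$J{\left(y \right)} = 0$ ($J{\left(y \right)} = - 7 \left(y - y\right) = \left(-7\right) 0 = 0$)
$B = \frac{1442}{2201}$ ($B = \left(-1442\right) \left(- \frac{1}{2201}\right) = \frac{1442}{2201} \approx 0.65516$)
$O{\left(r,c \right)} = \frac{1}{3 + c}$
$B O{\left(-3,J{\left(1 \right)} \right)} = \frac{1442}{2201 \left(3 + 0\right)} = \frac{1442}{2201 \cdot 3} = \frac{1442}{2201} \cdot \frac{1}{3} = \frac{1442}{6603}$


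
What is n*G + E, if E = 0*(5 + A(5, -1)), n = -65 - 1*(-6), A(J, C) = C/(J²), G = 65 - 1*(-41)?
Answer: -6254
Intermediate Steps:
G = 106 (G = 65 + 41 = 106)
A(J, C) = C/J²
n = -59 (n = -65 + 6 = -59)
E = 0 (E = 0*(5 - 1/5²) = 0*(5 - 1*1/25) = 0*(5 - 1/25) = 0*(124/25) = 0)
n*G + E = -59*106 + 0 = -6254 + 0 = -6254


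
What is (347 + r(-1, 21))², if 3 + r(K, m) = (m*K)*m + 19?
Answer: 6084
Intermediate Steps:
r(K, m) = 16 + K*m² (r(K, m) = -3 + ((m*K)*m + 19) = -3 + ((K*m)*m + 19) = -3 + (K*m² + 19) = -3 + (19 + K*m²) = 16 + K*m²)
(347 + r(-1, 21))² = (347 + (16 - 1*21²))² = (347 + (16 - 1*441))² = (347 + (16 - 441))² = (347 - 425)² = (-78)² = 6084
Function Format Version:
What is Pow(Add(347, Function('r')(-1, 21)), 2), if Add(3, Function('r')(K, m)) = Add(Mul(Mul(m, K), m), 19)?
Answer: 6084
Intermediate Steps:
Function('r')(K, m) = Add(16, Mul(K, Pow(m, 2))) (Function('r')(K, m) = Add(-3, Add(Mul(Mul(m, K), m), 19)) = Add(-3, Add(Mul(Mul(K, m), m), 19)) = Add(-3, Add(Mul(K, Pow(m, 2)), 19)) = Add(-3, Add(19, Mul(K, Pow(m, 2)))) = Add(16, Mul(K, Pow(m, 2))))
Pow(Add(347, Function('r')(-1, 21)), 2) = Pow(Add(347, Add(16, Mul(-1, Pow(21, 2)))), 2) = Pow(Add(347, Add(16, Mul(-1, 441))), 2) = Pow(Add(347, Add(16, -441)), 2) = Pow(Add(347, -425), 2) = Pow(-78, 2) = 6084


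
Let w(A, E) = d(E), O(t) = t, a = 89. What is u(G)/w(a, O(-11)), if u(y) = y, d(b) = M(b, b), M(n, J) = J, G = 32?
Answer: -32/11 ≈ -2.9091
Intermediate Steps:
d(b) = b
w(A, E) = E
u(G)/w(a, O(-11)) = 32/(-11) = 32*(-1/11) = -32/11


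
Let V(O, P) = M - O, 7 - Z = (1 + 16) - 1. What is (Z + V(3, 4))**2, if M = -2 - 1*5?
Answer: 361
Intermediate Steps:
M = -7 (M = -2 - 5 = -7)
Z = -9 (Z = 7 - ((1 + 16) - 1) = 7 - (17 - 1) = 7 - 1*16 = 7 - 16 = -9)
V(O, P) = -7 - O
(Z + V(3, 4))**2 = (-9 + (-7 - 1*3))**2 = (-9 + (-7 - 3))**2 = (-9 - 10)**2 = (-19)**2 = 361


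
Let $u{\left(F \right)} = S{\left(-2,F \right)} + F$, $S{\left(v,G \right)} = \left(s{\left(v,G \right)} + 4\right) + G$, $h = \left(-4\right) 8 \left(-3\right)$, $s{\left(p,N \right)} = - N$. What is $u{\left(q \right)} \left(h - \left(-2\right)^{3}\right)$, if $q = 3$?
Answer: $728$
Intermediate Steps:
$h = 96$ ($h = \left(-32\right) \left(-3\right) = 96$)
$S{\left(v,G \right)} = 4$ ($S{\left(v,G \right)} = \left(- G + 4\right) + G = \left(4 - G\right) + G = 4$)
$u{\left(F \right)} = 4 + F$
$u{\left(q \right)} \left(h - \left(-2\right)^{3}\right) = \left(4 + 3\right) \left(96 - \left(-2\right)^{3}\right) = 7 \left(96 - -8\right) = 7 \left(96 + 8\right) = 7 \cdot 104 = 728$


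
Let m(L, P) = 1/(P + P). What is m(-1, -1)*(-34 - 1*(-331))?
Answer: -297/2 ≈ -148.50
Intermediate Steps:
m(L, P) = 1/(2*P)
m(-1, -1)*(-34 - 1*(-331)) = ((½)/(-1))*(-34 - 1*(-331)) = ((½)*(-1))*(-34 + 331) = -½*297 = -297/2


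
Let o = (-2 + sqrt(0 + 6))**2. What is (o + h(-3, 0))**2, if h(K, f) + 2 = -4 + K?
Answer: 97 - 8*sqrt(6) ≈ 77.404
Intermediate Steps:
h(K, f) = -6 + K (h(K, f) = -2 + (-4 + K) = -6 + K)
o = (-2 + sqrt(6))**2 ≈ 0.20204
(o + h(-3, 0))**2 = ((2 - sqrt(6))**2 + (-6 - 3))**2 = ((2 - sqrt(6))**2 - 9)**2 = (-9 + (2 - sqrt(6))**2)**2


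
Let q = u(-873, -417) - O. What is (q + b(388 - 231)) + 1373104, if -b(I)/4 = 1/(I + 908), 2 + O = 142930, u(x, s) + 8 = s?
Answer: 1309684811/1065 ≈ 1.2298e+6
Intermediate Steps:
u(x, s) = -8 + s
O = 142928 (O = -2 + 142930 = 142928)
b(I) = -4/(908 + I) (b(I) = -4/(I + 908) = -4/(908 + I))
q = -143353 (q = (-8 - 417) - 1*142928 = -425 - 142928 = -143353)
(q + b(388 - 231)) + 1373104 = (-143353 - 4/(908 + (388 - 231))) + 1373104 = (-143353 - 4/(908 + 157)) + 1373104 = (-143353 - 4/1065) + 1373104 = -152670949/1065 + 1373104 = 1309684811/1065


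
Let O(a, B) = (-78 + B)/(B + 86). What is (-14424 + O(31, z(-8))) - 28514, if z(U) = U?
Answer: -1674625/39 ≈ -42939.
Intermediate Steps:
O(a, B) = (-78 + B)/(86 + B)
(-14424 + O(31, z(-8))) - 28514 = (-14424 + (-78 - 8)/(86 - 8)) - 28514 = (-14424 - 86/78) - 28514 = (-14424 + (1/78)*(-86)) - 28514 = (-14424 - 43/39) - 28514 = -562579/39 - 28514 = -1674625/39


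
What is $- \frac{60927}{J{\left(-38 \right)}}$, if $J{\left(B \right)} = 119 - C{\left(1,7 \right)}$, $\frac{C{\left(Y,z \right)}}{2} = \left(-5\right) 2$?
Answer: $- \frac{60927}{139} \approx -438.32$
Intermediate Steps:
$C{\left(Y,z \right)} = -20$ ($C{\left(Y,z \right)} = 2 \left(\left(-5\right) 2\right) = 2 \left(-10\right) = -20$)
$J{\left(B \right)} = 139$ ($J{\left(B \right)} = 119 - -20 = 119 + 20 = 139$)
$- \frac{60927}{J{\left(-38 \right)}} = - \frac{60927}{139}$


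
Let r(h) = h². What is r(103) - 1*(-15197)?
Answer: 25806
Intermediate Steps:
r(103) - 1*(-15197) = 103² - 1*(-15197) = 10609 + 15197 = 25806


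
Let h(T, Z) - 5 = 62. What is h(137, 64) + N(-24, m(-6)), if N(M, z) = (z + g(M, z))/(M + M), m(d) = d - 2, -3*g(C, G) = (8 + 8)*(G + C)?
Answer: 1145/18 ≈ 63.611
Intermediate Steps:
h(T, Z) = 67 (h(T, Z) = 5 + 62 = 67)
g(C, G) = -16*C/3 - 16*G/3 (g(C, G) = -(8 + 8)*(G + C)/3 = -16*(C + G)/3 = -(16*C + 16*G)/3 = -16*C/3 - 16*G/3)
m(d) = -2 + d
N(M, z) = (-16*M/3 - 13*z/3)/(2*M) (N(M, z) = (z + (-16*M/3 - 16*z/3))/(M + M) = (-16*M/3 - 13*z/3)/((2*M)) = (-16*M/3 - 13*z/3)*(1/(2*M)) = (-16*M/3 - 13*z/3)/(2*M))
h(137, 64) + N(-24, m(-6)) = 67 + (⅙)*(-16*(-24) - 13*(-2 - 6))/(-24) = 67 + (⅙)*(-1/24)*(384 - 13*(-8)) = 67 + (⅙)*(-1/24)*(384 + 104) = 67 + (⅙)*(-1/24)*488 = 67 - 61/18 = 1145/18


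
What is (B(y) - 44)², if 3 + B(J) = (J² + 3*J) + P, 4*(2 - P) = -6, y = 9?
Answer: 16641/4 ≈ 4160.3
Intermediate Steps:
P = 7/2 (P = 2 - ¼*(-6) = 2 + 3/2 = 7/2 ≈ 3.5000)
B(J) = ½ + J² + 3*J (B(J) = -3 + ((J² + 3*J) + 7/2) = -3 + (7/2 + J² + 3*J) = ½ + J² + 3*J)
(B(y) - 44)² = ((½ + 9² + 3*9) - 44)² = ((½ + 81 + 27) - 44)² = (217/2 - 44)² = (129/2)² = 16641/4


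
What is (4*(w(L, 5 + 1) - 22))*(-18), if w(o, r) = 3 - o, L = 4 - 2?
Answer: 1512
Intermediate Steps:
L = 2
(4*(w(L, 5 + 1) - 22))*(-18) = (4*((3 - 1*2) - 22))*(-18) = (4*((3 - 2) - 22))*(-18) = (4*(1 - 22))*(-18) = (4*(-21))*(-18) = -84*(-18) = 1512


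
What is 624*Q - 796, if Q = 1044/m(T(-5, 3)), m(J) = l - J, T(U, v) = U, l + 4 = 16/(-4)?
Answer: -217948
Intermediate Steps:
l = -8 (l = -4 + 16/(-4) = -4 + 16*(-¼) = -4 - 4 = -8)
m(J) = -8 - J
Q = -348 (Q = 1044/(-8 - 1*(-5)) = 1044/(-8 + 5) = 1044/(-3) = 1044*(-⅓) = -348)
624*Q - 796 = 624*(-348) - 796 = -217152 - 796 = -217948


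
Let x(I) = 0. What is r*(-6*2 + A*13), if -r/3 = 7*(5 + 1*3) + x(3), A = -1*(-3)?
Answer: -4536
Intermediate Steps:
A = 3
r = -168 (r = -3*(7*(5 + 1*3) + 0) = -3*(7*(5 + 3) + 0) = -3*(7*8 + 0) = -3*(56 + 0) = -3*56 = -168)
r*(-6*2 + A*13) = -168*(-6*2 + 3*13) = -168*(-12 + 39) = -168*27 = -4536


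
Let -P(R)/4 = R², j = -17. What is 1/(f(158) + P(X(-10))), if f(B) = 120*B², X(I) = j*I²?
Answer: -1/8564320 ≈ -1.1676e-7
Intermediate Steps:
X(I) = -17*I²
P(R) = -4*R²
1/(f(158) + P(X(-10))) = 1/(120*158² - 4*(-17*(-10)²)²) = 1/(120*24964 - 4*(-17*100)²) = 1/(2995680 - 4*(-1700)²) = 1/(2995680 - 4*2890000) = 1/(2995680 - 11560000) = 1/(-8564320) = -1/8564320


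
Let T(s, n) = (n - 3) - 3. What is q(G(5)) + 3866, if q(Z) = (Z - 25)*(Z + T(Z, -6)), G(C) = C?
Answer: 4006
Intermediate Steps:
T(s, n) = -6 + n (T(s, n) = (-3 + n) - 3 = -6 + n)
q(Z) = (-25 + Z)*(-12 + Z) (q(Z) = (Z - 25)*(Z + (-6 - 6)) = (-25 + Z)*(Z - 12) = (-25 + Z)*(-12 + Z))
q(G(5)) + 3866 = (300 + 5**2 - 37*5) + 3866 = (300 + 25 - 185) + 3866 = 140 + 3866 = 4006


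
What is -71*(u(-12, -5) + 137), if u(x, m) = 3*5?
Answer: -10792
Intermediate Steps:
u(x, m) = 15
-71*(u(-12, -5) + 137) = -71*(15 + 137) = -71*152 = -10792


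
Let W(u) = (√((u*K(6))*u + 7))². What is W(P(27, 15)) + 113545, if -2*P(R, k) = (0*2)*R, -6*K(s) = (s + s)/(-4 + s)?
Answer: 113552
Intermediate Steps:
K(s) = -s/(3*(-4 + s)) (K(s) = -(s + s)/(6*(-4 + s)) = -2*s/(6*(-4 + s)) = -s/(3*(-4 + s)))
P(R, k) = 0 (P(R, k) = -0*2*R/2 = -0*R = -½*0 = 0)
W(u) = 7 - u² (W(u) = (√((u*(-1*6/(-12 + 3*6)))*u + 7))² = (√((u*(-1*6/(-12 + 18)))*u + 7))² = (√((u*(-1*6/6))*u + 7))² = (√((u*(-1*6*⅙))*u + 7))² = (√((u*(-1))*u + 7))² = (√((-u)*u + 7))² = (√(-u² + 7))² = (√(7 - u²))² = 7 - u²)
W(P(27, 15)) + 113545 = (7 - 1*0²) + 113545 = (7 - 1*0) + 113545 = (7 + 0) + 113545 = 7 + 113545 = 113552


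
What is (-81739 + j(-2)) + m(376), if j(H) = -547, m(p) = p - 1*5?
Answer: -81915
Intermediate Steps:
m(p) = -5 + p (m(p) = p - 5 = -5 + p)
(-81739 + j(-2)) + m(376) = (-81739 - 547) + (-5 + 376) = -82286 + 371 = -81915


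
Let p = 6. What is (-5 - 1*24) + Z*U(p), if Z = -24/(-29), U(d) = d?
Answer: -697/29 ≈ -24.034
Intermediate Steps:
Z = 24/29 (Z = -24*(-1/29) = 24/29 ≈ 0.82759)
(-5 - 1*24) + Z*U(p) = (-5 - 1*24) + (24/29)*6 = (-5 - 24) + 144/29 = -29 + 144/29 = -697/29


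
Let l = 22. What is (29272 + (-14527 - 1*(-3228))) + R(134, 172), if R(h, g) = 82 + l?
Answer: 18077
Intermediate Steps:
R(h, g) = 104 (R(h, g) = 82 + 22 = 104)
(29272 + (-14527 - 1*(-3228))) + R(134, 172) = (29272 + (-14527 - 1*(-3228))) + 104 = (29272 + (-14527 + 3228)) + 104 = (29272 - 11299) + 104 = 17973 + 104 = 18077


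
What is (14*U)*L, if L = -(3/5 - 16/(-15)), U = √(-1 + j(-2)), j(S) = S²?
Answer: -70*√3/3 ≈ -40.415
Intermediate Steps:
U = √3 (U = √(-1 + (-2)²) = √(-1 + 4) = √3 ≈ 1.7320)
L = -5/3 (L = -(3*(⅕) - 16*(-1/15)) = -(⅗ + 16/15) = -1*5/3 = -5/3 ≈ -1.6667)
(14*U)*L = (14*√3)*(-5/3) = -70*√3/3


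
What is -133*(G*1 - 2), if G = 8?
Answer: -798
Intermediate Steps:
-133*(G*1 - 2) = -133*(8*1 - 2) = -133*(8 - 2) = -133*6 = -798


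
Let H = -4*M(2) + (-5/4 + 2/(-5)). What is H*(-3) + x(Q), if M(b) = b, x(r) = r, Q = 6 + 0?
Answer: 699/20 ≈ 34.950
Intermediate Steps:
Q = 6
H = -193/20 (H = -4*2 + (-5/4 + 2/(-5)) = -8 + (-5*1/4 + 2*(-1/5)) = -8 + (-5/4 - 2/5) = -8 - 33/20 = -193/20 ≈ -9.6500)
H*(-3) + x(Q) = -193/20*(-3) + 6 = 579/20 + 6 = 699/20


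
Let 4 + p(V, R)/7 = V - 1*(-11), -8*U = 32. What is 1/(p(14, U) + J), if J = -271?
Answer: -1/124 ≈ -0.0080645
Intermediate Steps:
U = -4 (U = -⅛*32 = -4)
p(V, R) = 49 + 7*V (p(V, R) = -28 + 7*(V - 1*(-11)) = -28 + 7*(V + 11) = -28 + 7*(11 + V) = -28 + (77 + 7*V) = 49 + 7*V)
1/(p(14, U) + J) = 1/((49 + 7*14) - 271) = 1/((49 + 98) - 271) = 1/(147 - 271) = 1/(-124) = -1/124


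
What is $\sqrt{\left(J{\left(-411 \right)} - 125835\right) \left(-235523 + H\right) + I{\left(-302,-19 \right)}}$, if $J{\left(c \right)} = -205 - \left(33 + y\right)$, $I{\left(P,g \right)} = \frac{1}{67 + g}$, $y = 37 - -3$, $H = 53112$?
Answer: $\frac{\sqrt{3312633375795}}{12} \approx 1.5167 \cdot 10^{5}$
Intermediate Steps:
$y = 40$ ($y = 37 + 3 = 40$)
$J{\left(c \right)} = -278$ ($J{\left(c \right)} = -205 - \left(33 + 40\right) = -205 - 73 = -278$)
$\sqrt{\left(J{\left(-411 \right)} - 125835\right) \left(-235523 + H\right) + I{\left(-302,-19 \right)}} = \sqrt{\left(-278 - 125835\right) \left(-235523 + 53112\right) + \frac{1}{67 - 19}} = \sqrt{\left(-126113\right) \left(-182411\right) + \frac{1}{48}} = \sqrt{23004398443 + \frac{1}{48}} = \sqrt{\frac{1104211125265}{48}} = \frac{\sqrt{3312633375795}}{12}$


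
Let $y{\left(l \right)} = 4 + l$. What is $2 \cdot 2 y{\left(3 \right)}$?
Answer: $28$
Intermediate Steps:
$2 \cdot 2 y{\left(3 \right)} = 2 \cdot 2 \left(4 + 3\right) = 4 \cdot 7 = 28$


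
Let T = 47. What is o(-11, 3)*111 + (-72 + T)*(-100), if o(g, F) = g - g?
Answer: 2500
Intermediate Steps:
o(g, F) = 0
o(-11, 3)*111 + (-72 + T)*(-100) = 0*111 + (-72 + 47)*(-100) = 0 - 25*(-100) = 0 + 2500 = 2500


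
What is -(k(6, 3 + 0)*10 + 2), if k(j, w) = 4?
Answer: -42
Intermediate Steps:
-(k(6, 3 + 0)*10 + 2) = -(4*10 + 2) = -(40 + 2) = -1*42 = -42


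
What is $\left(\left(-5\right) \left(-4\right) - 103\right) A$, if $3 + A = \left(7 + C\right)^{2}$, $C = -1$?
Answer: $-2739$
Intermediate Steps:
$A = 33$ ($A = -3 + \left(7 - 1\right)^{2} = -3 + 6^{2} = -3 + 36 = 33$)
$\left(\left(-5\right) \left(-4\right) - 103\right) A = \left(\left(-5\right) \left(-4\right) - 103\right) 33 = \left(20 - 103\right) 33 = \left(-83\right) 33 = -2739$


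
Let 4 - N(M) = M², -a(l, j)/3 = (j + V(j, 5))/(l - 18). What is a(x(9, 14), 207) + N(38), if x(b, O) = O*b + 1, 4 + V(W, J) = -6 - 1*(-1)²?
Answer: -157548/109 ≈ -1445.4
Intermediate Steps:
V(W, J) = -11 (V(W, J) = -4 + (-6 - 1*(-1)²) = -4 + (-6 - 1*1) = -4 + (-6 - 1) = -4 - 7 = -11)
x(b, O) = 1 + O*b
a(l, j) = -3*(-11 + j)/(-18 + l) (a(l, j) = -3*(j - 11)/(l - 18) = -3*(-11 + j)/(-18 + l))
N(M) = 4 - M²
a(x(9, 14), 207) + N(38) = 3*(11 - 1*207)/(-18 + (1 + 14*9)) + (4 - 1*38²) = 3*(11 - 207)/(-18 + (1 + 126)) + (4 - 1*1444) = 3*(-196)/(-18 + 127) + (4 - 1444) = 3*(-196)/109 - 1440 = 3*(1/109)*(-196) - 1440 = -588/109 - 1440 = -157548/109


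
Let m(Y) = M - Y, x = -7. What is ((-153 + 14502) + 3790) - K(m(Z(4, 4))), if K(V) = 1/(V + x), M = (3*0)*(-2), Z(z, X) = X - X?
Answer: 126974/7 ≈ 18139.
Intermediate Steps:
Z(z, X) = 0
M = 0 (M = 0*(-2) = 0)
m(Y) = -Y (m(Y) = 0 - Y = -Y)
K(V) = 1/(-7 + V) (K(V) = 1/(V - 7) = 1/(-7 + V))
((-153 + 14502) + 3790) - K(m(Z(4, 4))) = ((-153 + 14502) + 3790) - 1/(-7 - 1*0) = (14349 + 3790) - 1/(-7 + 0) = 18139 - 1/(-7) = 18139 - 1*(-⅐) = 18139 + ⅐ = 126974/7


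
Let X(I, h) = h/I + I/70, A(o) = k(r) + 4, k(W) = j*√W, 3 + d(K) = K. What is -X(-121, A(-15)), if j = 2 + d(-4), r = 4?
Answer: 14221/8470 ≈ 1.6790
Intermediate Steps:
d(K) = -3 + K
j = -5 (j = 2 + (-3 - 4) = 2 - 7 = -5)
k(W) = -5*√W
A(o) = -6 (A(o) = -5*√4 + 4 = -5*2 + 4 = -10 + 4 = -6)
X(I, h) = I/70 + h/I (X(I, h) = h/I + I*(1/70) = h/I + I/70 = I/70 + h/I)
-X(-121, A(-15)) = -((1/70)*(-121) - 6/(-121)) = -(-121/70 - 6*(-1/121)) = -(-121/70 + 6/121) = -1*(-14221/8470) = 14221/8470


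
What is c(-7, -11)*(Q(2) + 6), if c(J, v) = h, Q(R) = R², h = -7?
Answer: -70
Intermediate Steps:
c(J, v) = -7
c(-7, -11)*(Q(2) + 6) = -7*(2² + 6) = -7*(4 + 6) = -7*10 = -70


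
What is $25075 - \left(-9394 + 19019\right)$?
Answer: $15450$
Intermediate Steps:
$25075 - \left(-9394 + 19019\right) = 25075 - 9625 = 15450$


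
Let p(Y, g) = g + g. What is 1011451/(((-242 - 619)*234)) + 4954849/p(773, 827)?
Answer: 35592868124/11901357 ≈ 2990.7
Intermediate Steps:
p(Y, g) = 2*g
1011451/(((-242 - 619)*234)) + 4954849/p(773, 827) = 1011451/(((-242 - 619)*234)) + 4954849/((2*827)) = 1011451/((-861*234)) + 4954849/1654 = 1011451/(-201474) + 4954849*(1/1654) = 1011451*(-1/201474) + 4954849/1654 = -144493/28782 + 4954849/1654 = 35592868124/11901357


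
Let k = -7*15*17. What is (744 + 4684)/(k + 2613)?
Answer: 59/9 ≈ 6.5556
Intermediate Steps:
k = -1785 (k = -105*17 = -1785)
(744 + 4684)/(k + 2613) = (744 + 4684)/(-1785 + 2613) = 5428/828 = 5428*(1/828) = 59/9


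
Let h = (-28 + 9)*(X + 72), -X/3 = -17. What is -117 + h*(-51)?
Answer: 119070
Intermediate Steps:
X = 51 (X = -3*(-17) = 51)
h = -2337 (h = (-28 + 9)*(51 + 72) = -19*123 = -2337)
-117 + h*(-51) = -117 - 2337*(-51) = -117 + 119187 = 119070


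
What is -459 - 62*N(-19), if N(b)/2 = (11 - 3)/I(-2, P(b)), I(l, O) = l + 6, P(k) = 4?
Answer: -707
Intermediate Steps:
I(l, O) = 6 + l
N(b) = 4 (N(b) = 2*((11 - 3)/(6 - 2)) = 2*(8/4) = 2*(8*(1/4)) = 2*2 = 4)
-459 - 62*N(-19) = -459 - 62*4 = -459 - 248 = -707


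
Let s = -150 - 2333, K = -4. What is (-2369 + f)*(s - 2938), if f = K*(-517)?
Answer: 1631721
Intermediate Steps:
f = 2068 (f = -4*(-517) = 2068)
s = -2483
(-2369 + f)*(s - 2938) = (-2369 + 2068)*(-2483 - 2938) = -301*(-5421) = 1631721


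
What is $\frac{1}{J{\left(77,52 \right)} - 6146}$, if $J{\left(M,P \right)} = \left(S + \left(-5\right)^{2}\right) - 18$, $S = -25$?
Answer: $- \frac{1}{6164} \approx -0.00016223$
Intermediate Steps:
$J{\left(M,P \right)} = -18$ ($J{\left(M,P \right)} = \left(-25 + \left(-5\right)^{2}\right) - 18 = \left(-25 + 25\right) - 18 = 0 - 18 = -18$)
$\frac{1}{J{\left(77,52 \right)} - 6146} = \frac{1}{-18 - 6146} = \frac{1}{-6164} = - \frac{1}{6164}$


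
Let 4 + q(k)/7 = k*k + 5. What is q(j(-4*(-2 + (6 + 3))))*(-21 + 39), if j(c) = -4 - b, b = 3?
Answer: 6300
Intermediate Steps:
j(c) = -7 (j(c) = -4 - 1*3 = -4 - 3 = -7)
q(k) = 7 + 7*k² (q(k) = -28 + 7*(k*k + 5) = -28 + 7*(k² + 5) = -28 + 7*(5 + k²) = -28 + (35 + 7*k²) = 7 + 7*k²)
q(j(-4*(-2 + (6 + 3))))*(-21 + 39) = (7 + 7*(-7)²)*(-21 + 39) = (7 + 7*49)*18 = (7 + 343)*18 = 350*18 = 6300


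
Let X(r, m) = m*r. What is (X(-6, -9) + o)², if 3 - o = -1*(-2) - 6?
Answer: 3721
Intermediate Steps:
o = 7 (o = 3 - (-1*(-2) - 6) = 3 - (2 - 6) = 3 - 1*(-4) = 3 + 4 = 7)
(X(-6, -9) + o)² = (-9*(-6) + 7)² = (54 + 7)² = 61² = 3721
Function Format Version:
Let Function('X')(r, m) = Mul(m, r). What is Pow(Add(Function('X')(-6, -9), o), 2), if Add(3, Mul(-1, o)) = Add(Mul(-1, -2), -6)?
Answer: 3721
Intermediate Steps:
o = 7 (o = Add(3, Mul(-1, Add(Mul(-1, -2), -6))) = Add(3, Mul(-1, Add(2, -6))) = Add(3, Mul(-1, -4)) = Add(3, 4) = 7)
Pow(Add(Function('X')(-6, -9), o), 2) = Pow(Add(Mul(-9, -6), 7), 2) = Pow(Add(54, 7), 2) = Pow(61, 2) = 3721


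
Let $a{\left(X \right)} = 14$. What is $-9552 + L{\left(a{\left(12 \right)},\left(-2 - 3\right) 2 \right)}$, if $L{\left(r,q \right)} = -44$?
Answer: $-9596$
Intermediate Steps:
$-9552 + L{\left(a{\left(12 \right)},\left(-2 - 3\right) 2 \right)} = -9552 - 44 = -9596$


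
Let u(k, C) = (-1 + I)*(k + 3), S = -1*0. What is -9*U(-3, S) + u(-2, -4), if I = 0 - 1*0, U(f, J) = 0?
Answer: -1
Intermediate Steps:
S = 0
I = 0 (I = 0 + 0 = 0)
u(k, C) = -3 - k (u(k, C) = (-1 + 0)*(k + 3) = -(3 + k) = -3 - k)
-9*U(-3, S) + u(-2, -4) = -9*0 + (-3 - 1*(-2)) = 0 + (-3 + 2) = 0 - 1 = -1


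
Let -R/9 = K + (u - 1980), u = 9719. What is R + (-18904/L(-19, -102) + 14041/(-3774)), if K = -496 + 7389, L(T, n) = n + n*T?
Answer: -4473390701/33966 ≈ -1.3170e+5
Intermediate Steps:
L(T, n) = n + T*n
K = 6893
R = -131688 (R = -9*(6893 + (9719 - 1980)) = -9*(6893 + 7739) = -9*14632 = -131688)
R + (-18904/L(-19, -102) + 14041/(-3774)) = -131688 + (-18904*(-1/(102*(1 - 19))) + 14041/(-3774)) = -131688 + (-18904/((-102*(-18))) + 14041*(-1/3774)) = -131688 + (-18904/1836 - 14041/3774) = -131688 + (-18904*1/1836 - 14041/3774) = -131688 + (-278/27 - 14041/3774) = -131688 - 476093/33966 = -4473390701/33966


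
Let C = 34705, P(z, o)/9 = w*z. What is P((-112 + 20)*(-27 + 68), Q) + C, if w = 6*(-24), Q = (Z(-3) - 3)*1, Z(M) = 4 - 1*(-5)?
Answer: 4923217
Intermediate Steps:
Z(M) = 9 (Z(M) = 4 + 5 = 9)
Q = 6 (Q = (9 - 3)*1 = 6*1 = 6)
w = -144
P(z, o) = -1296*z (P(z, o) = 9*(-144*z) = -1296*z)
P((-112 + 20)*(-27 + 68), Q) + C = -1296*(-112 + 20)*(-27 + 68) + 34705 = -(-119232)*41 + 34705 = -1296*(-3772) + 34705 = 4888512 + 34705 = 4923217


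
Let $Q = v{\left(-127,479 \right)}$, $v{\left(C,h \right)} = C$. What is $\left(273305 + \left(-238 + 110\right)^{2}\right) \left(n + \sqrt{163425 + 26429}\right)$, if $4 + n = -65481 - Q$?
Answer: $-18933493662 + 289689 \sqrt{189854} \approx -1.8807 \cdot 10^{10}$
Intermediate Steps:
$Q = -127$
$n = -65358$ ($n = -4 - 65354 = -65358$)
$\left(273305 + \left(-238 + 110\right)^{2}\right) \left(n + \sqrt{163425 + 26429}\right) = \left(273305 + \left(-238 + 110\right)^{2}\right) \left(-65358 + \sqrt{163425 + 26429}\right) = \left(273305 + \left(-128\right)^{2}\right) \left(-65358 + \sqrt{189854}\right) = \left(273305 + 16384\right) \left(-65358 + \sqrt{189854}\right) = 289689 \left(-65358 + \sqrt{189854}\right) = -18933493662 + 289689 \sqrt{189854}$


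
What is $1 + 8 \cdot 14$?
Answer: $113$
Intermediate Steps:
$1 + 8 \cdot 14 = 1 + 112 = 113$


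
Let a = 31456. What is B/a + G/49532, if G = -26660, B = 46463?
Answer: 365697089/389519648 ≈ 0.93884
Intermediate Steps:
B/a + G/49532 = 46463/31456 - 26660/49532 = 46463*(1/31456) - 26660*1/49532 = 46463/31456 - 6665/12383 = 365697089/389519648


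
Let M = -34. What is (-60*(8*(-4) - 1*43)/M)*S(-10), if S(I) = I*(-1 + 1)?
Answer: 0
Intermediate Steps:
S(I) = 0 (S(I) = I*0 = 0)
(-60*(8*(-4) - 1*43)/M)*S(-10) = -60*(8*(-4) - 1*43)/(-34)*0 = -60*(-32 - 43)*(-1)/34*0 = -(-4500)*(-1)/34*0 = -60*75/34*0 = -2250/17*0 = 0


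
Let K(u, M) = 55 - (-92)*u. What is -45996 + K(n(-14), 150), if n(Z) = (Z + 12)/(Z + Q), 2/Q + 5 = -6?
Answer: -1791193/39 ≈ -45928.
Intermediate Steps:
Q = -2/11 (Q = 2/(-5 - 6) = 2/(-11) = 2*(-1/11) = -2/11 ≈ -0.18182)
n(Z) = (12 + Z)/(-2/11 + Z) (n(Z) = (Z + 12)/(Z - 2/11) = (12 + Z)/(-2/11 + Z))
K(u, M) = 55 + 92*u
-45996 + K(n(-14), 150) = -45996 + (55 + 92*(11*(12 - 14)/(-2 + 11*(-14)))) = -45996 + (55 + 92*(11*(-2)/(-2 - 154))) = -45996 + (55 + 92*(11*(-2)/(-156))) = -45996 + (55 + 92*(11*(-1/156)*(-2))) = -45996 + (55 + 92*(11/78)) = -45996 + (55 + 506/39) = -45996 + 2651/39 = -1791193/39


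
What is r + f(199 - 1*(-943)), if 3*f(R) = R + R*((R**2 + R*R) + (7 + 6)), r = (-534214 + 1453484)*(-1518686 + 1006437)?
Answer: -1409706688126/3 ≈ -4.6990e+11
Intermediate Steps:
r = -470895138230 (r = 919270*(-512249) = -470895138230)
f(R) = R/3 + R*(13 + 2*R**2)/3 (f(R) = (R + R*((R**2 + R*R) + (7 + 6)))/3 = (R + R*((R**2 + R**2) + 13))/3 = (R + R*(2*R**2 + 13))/3 = (R + R*(13 + 2*R**2))/3 = R/3 + R*(13 + 2*R**2)/3)
r + f(199 - 1*(-943)) = -470895138230 + 2*(199 - 1*(-943))*(7 + (199 - 1*(-943))**2)/3 = -470895138230 + 2*(199 + 943)*(7 + (199 + 943)**2)/3 = -470895138230 + (2/3)*1142*(7 + 1142**2) = -470895138230 + (2/3)*1142*(7 + 1304164) = -470895138230 + (2/3)*1142*1304171 = -470895138230 + 2978726564/3 = -1409706688126/3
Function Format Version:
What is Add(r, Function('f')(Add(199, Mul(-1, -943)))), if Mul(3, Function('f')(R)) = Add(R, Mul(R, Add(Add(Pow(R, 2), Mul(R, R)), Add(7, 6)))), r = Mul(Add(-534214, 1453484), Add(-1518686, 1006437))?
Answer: Rational(-1409706688126, 3) ≈ -4.6990e+11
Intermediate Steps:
r = -470895138230 (r = Mul(919270, -512249) = -470895138230)
Function('f')(R) = Add(Mul(Rational(1, 3), R), Mul(Rational(1, 3), R, Add(13, Mul(2, Pow(R, 2))))) (Function('f')(R) = Mul(Rational(1, 3), Add(R, Mul(R, Add(Add(Pow(R, 2), Mul(R, R)), Add(7, 6))))) = Mul(Rational(1, 3), Add(R, Mul(R, Add(Add(Pow(R, 2), Pow(R, 2)), 13)))) = Mul(Rational(1, 3), Add(R, Mul(R, Add(Mul(2, Pow(R, 2)), 13)))) = Mul(Rational(1, 3), Add(R, Mul(R, Add(13, Mul(2, Pow(R, 2)))))) = Add(Mul(Rational(1, 3), R), Mul(Rational(1, 3), R, Add(13, Mul(2, Pow(R, 2))))))
Add(r, Function('f')(Add(199, Mul(-1, -943)))) = Add(-470895138230, Mul(Rational(2, 3), Add(199, Mul(-1, -943)), Add(7, Pow(Add(199, Mul(-1, -943)), 2)))) = Add(-470895138230, Mul(Rational(2, 3), Add(199, 943), Add(7, Pow(Add(199, 943), 2)))) = Add(-470895138230, Mul(Rational(2, 3), 1142, Add(7, Pow(1142, 2)))) = Add(-470895138230, Mul(Rational(2, 3), 1142, Add(7, 1304164))) = Add(-470895138230, Mul(Rational(2, 3), 1142, 1304171)) = Add(-470895138230, Rational(2978726564, 3)) = Rational(-1409706688126, 3)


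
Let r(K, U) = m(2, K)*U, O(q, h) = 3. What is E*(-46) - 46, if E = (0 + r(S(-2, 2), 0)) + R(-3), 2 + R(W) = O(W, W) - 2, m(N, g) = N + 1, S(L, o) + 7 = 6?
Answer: 0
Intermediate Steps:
S(L, o) = -1 (S(L, o) = -7 + 6 = -1)
m(N, g) = 1 + N
R(W) = -1 (R(W) = -2 + (3 - 2) = -2 + 1 = -1)
r(K, U) = 3*U (r(K, U) = (1 + 2)*U = 3*U)
E = -1 (E = (0 + 3*0) - 1 = (0 + 0) - 1 = 0 - 1 = -1)
E*(-46) - 46 = -1*(-46) - 46 = 46 - 46 = 0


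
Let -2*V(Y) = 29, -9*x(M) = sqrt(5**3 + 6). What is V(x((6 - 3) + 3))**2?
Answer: 841/4 ≈ 210.25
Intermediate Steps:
x(M) = -sqrt(131)/9 (x(M) = -sqrt(5**3 + 6)/9 = -sqrt(125 + 6)/9 = -sqrt(131)/9)
V(Y) = -29/2 (V(Y) = -1/2*29 = -29/2)
V(x((6 - 3) + 3))**2 = (-29/2)**2 = 841/4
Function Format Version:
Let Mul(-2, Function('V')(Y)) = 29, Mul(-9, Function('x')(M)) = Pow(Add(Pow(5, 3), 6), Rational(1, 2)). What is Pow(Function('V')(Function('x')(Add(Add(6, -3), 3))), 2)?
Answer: Rational(841, 4) ≈ 210.25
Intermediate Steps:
Function('x')(M) = Mul(Rational(-1, 9), Pow(131, Rational(1, 2))) (Function('x')(M) = Mul(Rational(-1, 9), Pow(Add(Pow(5, 3), 6), Rational(1, 2))) = Mul(Rational(-1, 9), Pow(Add(125, 6), Rational(1, 2))) = Mul(Rational(-1, 9), Pow(131, Rational(1, 2))))
Function('V')(Y) = Rational(-29, 2) (Function('V')(Y) = Mul(Rational(-1, 2), 29) = Rational(-29, 2))
Pow(Function('V')(Function('x')(Add(Add(6, -3), 3))), 2) = Pow(Rational(-29, 2), 2) = Rational(841, 4)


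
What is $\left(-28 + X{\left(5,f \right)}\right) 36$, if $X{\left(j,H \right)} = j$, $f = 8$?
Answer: $-828$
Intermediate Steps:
$\left(-28 + X{\left(5,f \right)}\right) 36 = \left(-28 + 5\right) 36 = \left(-23\right) 36 = -828$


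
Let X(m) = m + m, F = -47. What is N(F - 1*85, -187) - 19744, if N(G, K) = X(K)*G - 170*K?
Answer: 61414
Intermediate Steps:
X(m) = 2*m
N(G, K) = -170*K + 2*G*K (N(G, K) = (2*K)*G - 170*K = 2*G*K - 170*K = -170*K + 2*G*K)
N(F - 1*85, -187) - 19744 = 2*(-187)*(-85 + (-47 - 1*85)) - 19744 = 2*(-187)*(-85 + (-47 - 85)) - 19744 = 2*(-187)*(-85 - 132) - 19744 = 2*(-187)*(-217) - 19744 = 81158 - 19744 = 61414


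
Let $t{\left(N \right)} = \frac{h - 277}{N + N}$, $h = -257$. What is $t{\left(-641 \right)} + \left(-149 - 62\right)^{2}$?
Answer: $\frac{28538228}{641} \approx 44521.0$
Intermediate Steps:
$t{\left(N \right)} = - \frac{267}{N}$ ($t{\left(N \right)} = \frac{-257 - 277}{N + N} = - \frac{534}{2 N} = - 534 \frac{1}{2 N} = - \frac{267}{N}$)
$t{\left(-641 \right)} + \left(-149 - 62\right)^{2} = - \frac{267}{-641} + \left(-149 - 62\right)^{2} = \left(-267\right) \left(- \frac{1}{641}\right) + \left(-211\right)^{2} = \frac{267}{641} + 44521 = \frac{28538228}{641}$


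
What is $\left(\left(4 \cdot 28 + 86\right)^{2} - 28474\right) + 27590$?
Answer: $38320$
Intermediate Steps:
$\left(\left(4 \cdot 28 + 86\right)^{2} - 28474\right) + 27590 = \left(\left(112 + 86\right)^{2} - 28474\right) + 27590 = \left(198^{2} - 28474\right) + 27590 = \left(39204 - 28474\right) + 27590 = 10730 + 27590 = 38320$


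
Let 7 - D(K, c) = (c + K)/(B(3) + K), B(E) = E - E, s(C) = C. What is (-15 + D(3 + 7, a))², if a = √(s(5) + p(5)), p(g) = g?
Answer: (90 + √10)²/100 ≈ 86.792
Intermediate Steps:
a = √10 (a = √(5 + 5) = √10 ≈ 3.1623)
B(E) = 0
D(K, c) = 7 - (K + c)/K (D(K, c) = 7 - (c + K)/(0 + K) = 7 - (K + c)/K)
(-15 + D(3 + 7, a))² = (-15 + (6 - √10/(3 + 7)))² = (-15 + (6 - 1*√10/10))² = (-15 + (6 - 1*√10*⅒))² = (-15 + (6 - √10/10))² = (-9 - √10/10)²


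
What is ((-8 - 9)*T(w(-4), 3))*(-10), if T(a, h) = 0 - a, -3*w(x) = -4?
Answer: -680/3 ≈ -226.67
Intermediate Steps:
w(x) = 4/3 (w(x) = -⅓*(-4) = 4/3)
T(a, h) = -a
((-8 - 9)*T(w(-4), 3))*(-10) = ((-8 - 9)*(-1*4/3))*(-10) = -17*(-4/3)*(-10) = (68/3)*(-10) = -680/3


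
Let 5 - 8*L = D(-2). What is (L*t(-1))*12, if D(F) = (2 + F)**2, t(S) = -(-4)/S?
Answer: -30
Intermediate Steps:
t(S) = 4/S
L = 5/8 (L = 5/8 - (2 - 2)**2/8 = 5/8 - 1/8*0**2 = 5/8 - 1/8*0 = 5/8 + 0 = 5/8 ≈ 0.62500)
(L*t(-1))*12 = (5*(4/(-1))/8)*12 = (5*(4*(-1))/8)*12 = ((5/8)*(-4))*12 = -5/2*12 = -30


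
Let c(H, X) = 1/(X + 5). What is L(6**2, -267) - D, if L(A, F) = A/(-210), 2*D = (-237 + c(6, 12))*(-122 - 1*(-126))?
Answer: 281858/595 ≈ 473.71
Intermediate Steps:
c(H, X) = 1/(5 + X)
D = -8056/17 (D = ((-237 + 1/(5 + 12))*(-122 - 1*(-126)))/2 = ((-237 + 1/17)*(-122 + 126))/2 = ((-237 + 1/17)*4)/2 = (-4028/17*4)/2 = (1/2)*(-16112/17) = -8056/17 ≈ -473.88)
L(A, F) = -A/210 (L(A, F) = A*(-1/210) = -A/210)
L(6**2, -267) - D = -1/210*6**2 - 1*(-8056/17) = -1/210*36 + 8056/17 = -6/35 + 8056/17 = 281858/595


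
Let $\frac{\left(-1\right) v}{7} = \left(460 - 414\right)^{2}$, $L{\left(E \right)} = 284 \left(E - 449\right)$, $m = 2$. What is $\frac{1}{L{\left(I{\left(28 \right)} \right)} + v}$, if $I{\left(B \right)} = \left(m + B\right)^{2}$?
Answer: $\frac{1}{113272} \approx 8.8283 \cdot 10^{-6}$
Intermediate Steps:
$I{\left(B \right)} = \left(2 + B\right)^{2}$
$L{\left(E \right)} = -127516 + 284 E$ ($L{\left(E \right)} = 284 \left(-449 + E\right) = -127516 + 284 E$)
$v = -14812$ ($v = - 7 \left(460 - 414\right)^{2} = - 7 \cdot 46^{2} = \left(-7\right) 2116 = -14812$)
$\frac{1}{L{\left(I{\left(28 \right)} \right)} + v} = \frac{1}{\left(-127516 + 284 \left(2 + 28\right)^{2}\right) - 14812} = \frac{1}{\left(-127516 + 284 \cdot 30^{2}\right) - 14812} = \frac{1}{\left(-127516 + 284 \cdot 900\right) - 14812} = \frac{1}{\left(-127516 + 255600\right) - 14812} = \frac{1}{128084 - 14812} = \frac{1}{113272}$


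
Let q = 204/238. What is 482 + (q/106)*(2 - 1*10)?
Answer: 178798/371 ≈ 481.94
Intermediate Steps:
q = 6/7 (q = 204*(1/238) = 6/7 ≈ 0.85714)
482 + (q/106)*(2 - 1*10) = 482 + ((6/7)/106)*(2 - 1*10) = 482 + ((6/7)*(1/106))*(2 - 10) = 482 + (3/371)*(-8) = 482 - 24/371 = 178798/371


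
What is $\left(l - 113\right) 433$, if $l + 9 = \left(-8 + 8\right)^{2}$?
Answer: $-52826$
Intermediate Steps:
$l = -9$ ($l = -9 + \left(-8 + 8\right)^{2} = -9 + 0^{2} = -9 + 0 = -9$)
$\left(l - 113\right) 433 = \left(-9 - 113\right) 433 = \left(-122\right) 433 = -52826$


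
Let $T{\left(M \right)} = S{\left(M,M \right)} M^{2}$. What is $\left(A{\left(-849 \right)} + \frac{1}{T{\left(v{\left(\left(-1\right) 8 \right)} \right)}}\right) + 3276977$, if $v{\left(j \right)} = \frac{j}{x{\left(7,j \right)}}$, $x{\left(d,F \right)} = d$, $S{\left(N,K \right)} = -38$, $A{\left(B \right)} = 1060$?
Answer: $\frac{7972185935}{2432} \approx 3.278 \cdot 10^{6}$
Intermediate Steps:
$v{\left(j \right)} = \frac{j}{7}$
$T{\left(M \right)} = - 38 M^{2}$
$\left(A{\left(-849 \right)} + \frac{1}{T{\left(v{\left(\left(-1\right) 8 \right)} \right)}}\right) + 3276977 = \left(1060 + \frac{1}{\left(-38\right) \left(\frac{\left(-1\right) 8}{7}\right)^{2}}\right) + 3276977 = \left(1060 + \frac{1}{\left(-38\right) \left(\frac{1}{7} \left(-8\right)\right)^{2}}\right) + 3276977 = \left(1060 + \frac{1}{\left(-38\right) \left(- \frac{8}{7}\right)^{2}}\right) + 3276977 = \left(1060 + \frac{1}{\left(-38\right) \frac{64}{49}}\right) + 3276977 = \left(1060 + \frac{1}{- \frac{2432}{49}}\right) + 3276977 = \left(1060 - \frac{49}{2432}\right) + 3276977 = \frac{2577871}{2432} + 3276977 = \frac{7972185935}{2432}$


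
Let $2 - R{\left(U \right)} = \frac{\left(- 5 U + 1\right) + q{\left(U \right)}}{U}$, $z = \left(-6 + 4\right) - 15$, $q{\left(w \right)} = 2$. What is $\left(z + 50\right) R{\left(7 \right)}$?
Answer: $\frac{1518}{7} \approx 216.86$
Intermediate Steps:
$z = -17$ ($z = -2 - 15 = -17$)
$R{\left(U \right)} = 2 - \frac{3 - 5 U}{U}$ ($R{\left(U \right)} = 2 - \frac{\left(- 5 U + 1\right) + 2}{U} = 2 - \frac{\left(1 - 5 U\right) + 2}{U} = 2 - \frac{3 - 5 U}{U}$)
$\left(z + 50\right) R{\left(7 \right)} = \left(-17 + 50\right) \left(7 - \frac{3}{7}\right) = 33 \left(7 - \frac{3}{7}\right) = 33 \cdot \frac{46}{7} = \frac{1518}{7}$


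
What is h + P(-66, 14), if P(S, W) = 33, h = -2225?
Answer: -2192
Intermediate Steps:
h + P(-66, 14) = -2225 + 33 = -2192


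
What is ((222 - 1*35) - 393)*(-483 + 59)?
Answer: 87344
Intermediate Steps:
((222 - 1*35) - 393)*(-483 + 59) = ((222 - 35) - 393)*(-424) = (187 - 393)*(-424) = -206*(-424) = 87344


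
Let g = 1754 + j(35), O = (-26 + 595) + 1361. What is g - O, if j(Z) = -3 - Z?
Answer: -214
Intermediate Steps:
O = 1930 (O = 569 + 1361 = 1930)
g = 1716 (g = 1754 + (-3 - 1*35) = 1754 + (-3 - 35) = 1754 - 38 = 1716)
g - O = 1716 - 1*1930 = 1716 - 1930 = -214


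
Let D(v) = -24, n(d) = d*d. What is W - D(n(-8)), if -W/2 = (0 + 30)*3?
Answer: -156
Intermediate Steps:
n(d) = d**2
W = -180 (W = -2*(0 + 30)*3 = -60*3 = -2*90 = -180)
W - D(n(-8)) = -180 - 1*(-24) = -180 + 24 = -156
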